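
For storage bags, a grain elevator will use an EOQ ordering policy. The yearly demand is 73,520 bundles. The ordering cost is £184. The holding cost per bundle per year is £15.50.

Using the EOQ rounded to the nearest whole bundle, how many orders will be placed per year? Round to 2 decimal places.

Optimal lot size Q* = (2 × 73,520 × £184 / £15.5)^½ ≈ 1,321.18 → Q = 1,321
N = D/Q = 73,520/1,321 ≈ 55.655 orders/yr

55.65 orders per year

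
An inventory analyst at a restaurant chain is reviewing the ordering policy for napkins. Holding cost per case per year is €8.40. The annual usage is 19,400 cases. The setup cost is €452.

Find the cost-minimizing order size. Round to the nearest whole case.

EOQ = √(2DS/H) = √(2 × 19,400 × 452 / 8.4)
    = √(2,087,809.52) ≈ 1,444.93

1,445 cases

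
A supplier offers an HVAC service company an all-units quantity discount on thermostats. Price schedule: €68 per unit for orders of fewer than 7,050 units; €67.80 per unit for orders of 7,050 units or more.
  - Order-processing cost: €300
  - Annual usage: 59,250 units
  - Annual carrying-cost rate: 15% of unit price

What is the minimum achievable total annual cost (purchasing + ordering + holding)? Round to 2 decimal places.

H₁ = 15%×€68 = €10.2000;  H₂ = 15%×€67.80 = €10.1700
EOQ₁ = √(2×59,250×300/10.2000) = 1,866.89  (< 7,050, feasible at tier 1)
EOQ₂ = √(2×59,250×300/10.1700) = 1,869.65  (< 7,050 → use Q = 7,050 at tier-2 price)
TC(tier 1 (EOQ₁), Q≈1,866.9) = €4,048,042.32
TC(tier 2, Q≈7,050.0) = €4,055,520.53
Minimum at tier 1 (EOQ₁): €4,048,042.32

€4,048,042.32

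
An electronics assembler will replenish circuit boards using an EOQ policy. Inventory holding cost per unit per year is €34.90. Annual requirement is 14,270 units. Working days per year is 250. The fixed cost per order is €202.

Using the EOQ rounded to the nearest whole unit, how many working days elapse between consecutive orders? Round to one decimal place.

Optimal lot size Q* = (2 × 14,270 × €202 / €34.9)^½ ≈ 406.43 → Q = 406 units
Days between orders = 250 / (D/Q) = 250 / 35.148 ≈ 7.113

7.1 days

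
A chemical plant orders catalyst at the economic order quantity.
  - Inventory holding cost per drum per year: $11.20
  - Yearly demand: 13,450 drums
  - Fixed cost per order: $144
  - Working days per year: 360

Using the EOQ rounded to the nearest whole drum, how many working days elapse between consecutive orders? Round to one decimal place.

15.7 days

EOQ = √(2DS/H) = √(2 × 13,450 × 144 / 11.2)
    = √(345,857.14) ≈ 588.10 → Q = 588 drums
Cycle time = (working days × Q)/D = (360 × 588) / 13,450 = 15.738 days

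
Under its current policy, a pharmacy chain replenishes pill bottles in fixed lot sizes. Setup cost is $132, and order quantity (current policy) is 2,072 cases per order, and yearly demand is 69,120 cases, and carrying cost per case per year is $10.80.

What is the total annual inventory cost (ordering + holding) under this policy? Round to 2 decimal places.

$15,592.20

Orders/yr = 69,120/2,072 = 33.359; ordering cost = 33.359 × $132 = $4,403.40
Average inventory = 2,072/2 = 1036; holding cost = 1036 × $10.8 = $11,188.80
Total = $4,403.40 + $11,188.80 = $15,592.20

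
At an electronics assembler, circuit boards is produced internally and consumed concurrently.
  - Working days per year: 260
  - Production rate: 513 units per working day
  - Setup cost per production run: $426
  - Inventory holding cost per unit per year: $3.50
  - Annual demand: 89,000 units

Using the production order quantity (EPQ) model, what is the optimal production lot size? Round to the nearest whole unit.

d = 89,000/260 = 342.3077 units/day;  effective holding cost H(1 − d/p) = 3.5·(1 − 342.3077/513) = 1.16457
Q* = √(2DS / H_eff) = √(2·89,000·426 / 1.16457) ≈ 8,069.24

8,069 units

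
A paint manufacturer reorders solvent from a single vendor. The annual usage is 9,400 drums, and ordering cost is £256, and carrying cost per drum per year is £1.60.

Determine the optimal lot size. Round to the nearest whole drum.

Optimal lot size Q* = (2 × 9,400 × £256 / £1.6)^½ ≈ 1,734.36

1,734 drums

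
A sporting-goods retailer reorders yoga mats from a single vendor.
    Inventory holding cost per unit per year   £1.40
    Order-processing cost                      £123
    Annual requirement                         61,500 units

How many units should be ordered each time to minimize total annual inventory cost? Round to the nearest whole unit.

3,287 units

EOQ = √(2DS/H) = √(2 × 61,500 × 123 / 1.4)
    = √(10,806,428.57) ≈ 3,287.31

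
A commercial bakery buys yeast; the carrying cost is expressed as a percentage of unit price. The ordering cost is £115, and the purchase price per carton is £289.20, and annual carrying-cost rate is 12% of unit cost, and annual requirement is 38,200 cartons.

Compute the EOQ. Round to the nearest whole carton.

503 cartons

Holding cost per carton per year: H = 12% × £289.2 = £34.7040
2DS/H = 2·38,200·115/34.704 = 253,169.66
EOQ = √253,169.66 ≈ 503.16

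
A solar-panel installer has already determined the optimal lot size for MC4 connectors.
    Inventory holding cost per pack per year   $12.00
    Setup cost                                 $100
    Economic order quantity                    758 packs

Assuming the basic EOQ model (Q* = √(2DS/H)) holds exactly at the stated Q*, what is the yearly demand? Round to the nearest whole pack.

34,474 packs per year

From Q* = √(2DS/H) ⇒ Q*² = 2DS/H.
D = Q²H / (2S) = 758² × 12 / (2 × 100) = 34,473.84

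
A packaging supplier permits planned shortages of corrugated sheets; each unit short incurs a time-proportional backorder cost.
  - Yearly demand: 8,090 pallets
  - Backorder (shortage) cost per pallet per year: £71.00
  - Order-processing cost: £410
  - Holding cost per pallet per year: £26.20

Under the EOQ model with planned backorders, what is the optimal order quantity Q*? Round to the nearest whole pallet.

589 pallets

Q* = √(2DS/H) · √((H + b)/b)
   = √(2 × 8,090 × 410 / 26.2) · √((26.2 + 71) / 71)
   = 503.188 × 1.1700 ≈ 588.75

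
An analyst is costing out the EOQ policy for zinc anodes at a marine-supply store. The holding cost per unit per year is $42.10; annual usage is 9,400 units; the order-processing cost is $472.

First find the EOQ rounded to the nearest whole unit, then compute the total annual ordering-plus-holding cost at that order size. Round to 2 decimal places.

EOQ = √(2DS/H) = √(2 × 9,400 × 472 / 42.1)
    = √(210,774.35) ≈ 459.10 → Q = 459 units
Annual ordering cost = (D/Q)·S = (9,400/459) × 472 = $9,666.23
Annual holding cost  = (Q/2)·H = (459/2) × 42.1 = $9,661.95
Total = $9,666.23 + $9,661.95 = $19,328.18

$19,328.18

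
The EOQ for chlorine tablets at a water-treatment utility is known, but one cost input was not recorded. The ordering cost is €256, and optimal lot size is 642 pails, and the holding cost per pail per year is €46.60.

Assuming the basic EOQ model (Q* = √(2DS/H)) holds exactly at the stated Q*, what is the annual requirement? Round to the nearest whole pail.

37,513 pails per year

Since Q* = (2DS/H)^½, squaring gives Q*²·H = 2DS.
D = Q²H / (2S) = 642² × 46.6 / (2 × 256) = 37,513.36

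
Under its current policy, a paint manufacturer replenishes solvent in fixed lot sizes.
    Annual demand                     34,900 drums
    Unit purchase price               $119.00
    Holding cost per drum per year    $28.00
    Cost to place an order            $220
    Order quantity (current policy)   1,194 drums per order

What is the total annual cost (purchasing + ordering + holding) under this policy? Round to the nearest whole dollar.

Annual ordering cost = (D/Q)·S = (34,900/1,194) × 220 = $6,430.49
Annual holding cost  = (Q/2)·H = (1,194/2) × 28 = $16,716.00
Purchase cost = D·C = 34,900 × 119 = $4,153,100.00
Total = $6,430.49 + $16,716.00 + $4,153,100.00 = $4,176,246.49

$4,176,246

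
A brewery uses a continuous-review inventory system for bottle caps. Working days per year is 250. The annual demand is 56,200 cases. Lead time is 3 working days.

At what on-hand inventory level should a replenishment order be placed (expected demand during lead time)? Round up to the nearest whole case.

Daily demand d = 56,200 / 250 = 224.800 cases/day
Demand during lead time = 224.800 × 3 = 674.40
Reorder point = 674.40 → round up

675 cases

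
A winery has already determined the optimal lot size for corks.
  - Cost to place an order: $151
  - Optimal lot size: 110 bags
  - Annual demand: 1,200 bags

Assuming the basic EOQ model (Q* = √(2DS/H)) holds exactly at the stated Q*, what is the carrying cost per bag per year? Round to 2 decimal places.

$29.95

EOQ relation: Q² = 2DS/H, so rearrange for the unknown.
H = 2DS / Q² = 2 × 1,200 × 151 / 110² = 29.9504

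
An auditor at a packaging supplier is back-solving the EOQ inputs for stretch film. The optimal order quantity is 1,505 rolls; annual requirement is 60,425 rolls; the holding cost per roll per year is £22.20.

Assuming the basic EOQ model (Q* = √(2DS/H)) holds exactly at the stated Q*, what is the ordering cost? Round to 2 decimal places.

£416.08

Since Q* = (2DS/H)^½, squaring gives Q*²·H = 2DS.
S = Q²H / (2D) = 1,505² × 22.2 / (2 × 60,425) = 416.0824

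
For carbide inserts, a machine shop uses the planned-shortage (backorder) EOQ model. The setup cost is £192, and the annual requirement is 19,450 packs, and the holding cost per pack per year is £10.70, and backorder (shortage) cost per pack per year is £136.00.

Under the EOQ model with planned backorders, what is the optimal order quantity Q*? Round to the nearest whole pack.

868 packs

Q* = √(2DS/H) · √((H + b)/b)
   = √(2 × 19,450 × 192 / 10.7) · √((10.7 + 136) / 136)
   = 835.475 × 1.0386 ≈ 867.72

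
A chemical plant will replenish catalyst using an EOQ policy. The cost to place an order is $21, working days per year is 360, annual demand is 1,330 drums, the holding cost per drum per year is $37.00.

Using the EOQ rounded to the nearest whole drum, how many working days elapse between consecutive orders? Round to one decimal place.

Q* = √(2·D·S / H) = √(2·1,330·21 / 37) = √1,509.7 ≈ 38.86 → Q = 39 drums
Cycle time = (working days × Q)/D = (360 × 39) / 1,330 = 10.556 days

10.6 days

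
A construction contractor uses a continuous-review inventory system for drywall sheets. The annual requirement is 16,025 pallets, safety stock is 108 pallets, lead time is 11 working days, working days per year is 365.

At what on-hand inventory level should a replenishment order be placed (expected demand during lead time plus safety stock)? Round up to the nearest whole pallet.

591 pallets

Daily demand d = 16,025 / 365 = 43.904 pallets/day
Demand during lead time = 43.904 × 11 = 482.95
Reorder point = 482.95 + 108 = 590.95 → round up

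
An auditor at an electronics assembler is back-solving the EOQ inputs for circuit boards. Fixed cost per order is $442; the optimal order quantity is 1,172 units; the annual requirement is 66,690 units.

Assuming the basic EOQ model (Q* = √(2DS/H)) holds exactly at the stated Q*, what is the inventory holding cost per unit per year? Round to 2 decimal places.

$42.92

From Q* = √(2DS/H) ⇒ Q*² = 2DS/H.
H = 2DS / Q² = 2 × 66,690 × 442 / 1,172² = 42.9198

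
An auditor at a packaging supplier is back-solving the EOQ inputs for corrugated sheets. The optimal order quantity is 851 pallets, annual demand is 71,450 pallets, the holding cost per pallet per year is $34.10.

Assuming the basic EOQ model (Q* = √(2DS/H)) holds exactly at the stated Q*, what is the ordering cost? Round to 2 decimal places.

Since Q* = (2DS/H)^½, squaring gives Q*²·H = 2DS.
S = Q²H / (2D) = 851² × 34.1 / (2 × 71,450) = 172.8149

$172.81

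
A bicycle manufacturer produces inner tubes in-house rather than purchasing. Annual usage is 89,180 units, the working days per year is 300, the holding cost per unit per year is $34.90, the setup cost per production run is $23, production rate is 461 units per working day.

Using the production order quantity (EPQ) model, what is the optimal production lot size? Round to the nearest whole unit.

575 units

Daily demand d = 89,180/300 = 297.267; p = 461; 1 − d/p = 0.35517
EPQ = √(2DS / (H(1 − d/p)))
    = √(2 × 89,180 × 23 / (34.9 × 0.35517)) ≈ 575.28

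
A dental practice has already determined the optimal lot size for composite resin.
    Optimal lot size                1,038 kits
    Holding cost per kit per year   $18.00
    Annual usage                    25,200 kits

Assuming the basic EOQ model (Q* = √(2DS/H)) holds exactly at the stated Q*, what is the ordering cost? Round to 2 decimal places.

$384.80

Since Q* = (2DS/H)^½, squaring gives Q*²·H = 2DS.
S = Q²H / (2D) = 1,038² × 18 / (2 × 25,200) = 384.8014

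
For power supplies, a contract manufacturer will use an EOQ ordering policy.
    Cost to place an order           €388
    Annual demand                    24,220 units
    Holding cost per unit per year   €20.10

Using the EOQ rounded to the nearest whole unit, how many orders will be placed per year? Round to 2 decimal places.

25.05 orders per year

EOQ = √(2DS/H) = √(2 × 24,220 × 388 / 20.1)
    = √(935,060.70) ≈ 966.99 → Q = 967
Orders per year = D/Q = 24,220 / 967 = 25.047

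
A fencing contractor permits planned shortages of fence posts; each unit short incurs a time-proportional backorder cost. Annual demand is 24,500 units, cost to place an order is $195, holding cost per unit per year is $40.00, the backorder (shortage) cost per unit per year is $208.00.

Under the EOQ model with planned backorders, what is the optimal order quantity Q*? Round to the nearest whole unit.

534 units

Basic EOQ = √(2·24,500·195/40) = 488.748
Backorder adjustment √((H+b)/b) = √((40+208)/208) = 1.0919
Q* = 488.748 × 1.0919 ≈ 533.68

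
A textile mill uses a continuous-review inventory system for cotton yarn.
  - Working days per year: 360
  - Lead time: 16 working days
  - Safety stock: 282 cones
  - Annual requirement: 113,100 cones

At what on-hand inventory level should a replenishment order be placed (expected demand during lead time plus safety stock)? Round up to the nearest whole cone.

5,309 cones

Daily demand d = 113,100 / 360 = 314.167 cones/day
Demand during lead time = 314.167 × 16 = 5,026.67
Reorder point = 5,026.67 + 282 = 5,308.67 → round up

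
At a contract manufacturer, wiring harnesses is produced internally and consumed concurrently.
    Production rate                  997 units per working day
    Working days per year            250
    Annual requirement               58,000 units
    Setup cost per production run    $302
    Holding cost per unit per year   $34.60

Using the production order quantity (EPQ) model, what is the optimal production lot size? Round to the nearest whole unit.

1,149 units

d = 58,000/250 = 232.0000 units/day;  effective holding cost H(1 − d/p) = 34.6·(1 − 232.0000/997) = 26.54865
Q* = √(2DS / H_eff) = √(2·58,000·302 / 26.54865) ≈ 1,148.71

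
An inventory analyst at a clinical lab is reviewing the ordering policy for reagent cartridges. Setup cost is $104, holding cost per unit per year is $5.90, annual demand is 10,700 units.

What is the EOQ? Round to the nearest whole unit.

614 units

2DS/H = 2·10,700·104/5.9 = 377,220.34
EOQ = √377,220.34 ≈ 614.18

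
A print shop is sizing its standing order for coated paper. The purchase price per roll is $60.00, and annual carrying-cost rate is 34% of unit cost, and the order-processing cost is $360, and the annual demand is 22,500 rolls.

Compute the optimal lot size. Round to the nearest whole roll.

H = i·C = 0.34 × $60 = $20.4000 per roll-year
2DS/H = 2·22,500·360/20.4 = 794,117.65
EOQ = √794,117.65 ≈ 891.13

891 rolls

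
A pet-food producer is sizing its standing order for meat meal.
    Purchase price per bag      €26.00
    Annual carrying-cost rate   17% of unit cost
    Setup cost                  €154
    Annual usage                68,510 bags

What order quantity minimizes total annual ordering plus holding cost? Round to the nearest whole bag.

2,185 bags

Holding cost per bag per year: H = 17% × €26 = €4.4200
Q* = √(2·D·S / H) = √(2·68,510·154 / 4.42) = √4,774,000.0 ≈ 2,184.95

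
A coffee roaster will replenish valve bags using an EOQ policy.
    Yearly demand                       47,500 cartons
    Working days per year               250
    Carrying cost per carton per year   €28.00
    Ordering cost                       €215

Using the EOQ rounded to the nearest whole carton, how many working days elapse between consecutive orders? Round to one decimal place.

EOQ = √(2DS/H) = √(2 × 47,500 × 215 / 28)
    = √(729,464.29) ≈ 854.09 → Q = 854 cartons
Cycle time = (working days × Q)/D = (250 × 854) / 47,500 = 4.495 days

4.5 days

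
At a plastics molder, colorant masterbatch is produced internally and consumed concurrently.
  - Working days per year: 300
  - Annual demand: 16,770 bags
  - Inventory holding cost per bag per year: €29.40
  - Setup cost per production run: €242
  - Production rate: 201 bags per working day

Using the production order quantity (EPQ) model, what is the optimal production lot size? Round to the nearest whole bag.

Daily demand d = 16,770/300 = 55.900; p = 201; 1 − d/p = 0.72189
EPQ = √(2DS / (H(1 − d/p)))
    = √(2 × 16,770 × 242 / (29.4 × 0.72189)) ≈ 618.41

618 bags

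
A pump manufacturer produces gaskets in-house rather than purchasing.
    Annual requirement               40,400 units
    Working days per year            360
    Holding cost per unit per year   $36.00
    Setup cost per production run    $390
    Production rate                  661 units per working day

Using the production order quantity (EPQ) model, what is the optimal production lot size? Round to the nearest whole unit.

d = 40,400/360 = 112.2222 units/day;  effective holding cost H(1 − d/p) = 36·(1 − 112.2222/661) = 29.88805
Q* = √(2DS / H_eff) = √(2·40,400·390 / 29.88805) ≈ 1,026.81

1,027 units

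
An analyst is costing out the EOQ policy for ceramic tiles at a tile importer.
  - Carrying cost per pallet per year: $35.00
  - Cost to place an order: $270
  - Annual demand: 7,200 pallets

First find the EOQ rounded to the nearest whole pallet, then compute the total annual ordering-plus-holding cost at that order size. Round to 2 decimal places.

Optimal lot size Q* = (2 × 7,200 × $270 / $35)^½ ≈ 333.30 → Q = 333 pallets
Orders/yr = 7,200/333 = 21.622; ordering cost = 21.622 × $270 = $5,837.84
Average inventory = 333/2 = 166.5; holding cost = 166.5 × $35 = $5,827.50
Total = $5,837.84 + $5,827.50 = $11,665.34

$11,665.34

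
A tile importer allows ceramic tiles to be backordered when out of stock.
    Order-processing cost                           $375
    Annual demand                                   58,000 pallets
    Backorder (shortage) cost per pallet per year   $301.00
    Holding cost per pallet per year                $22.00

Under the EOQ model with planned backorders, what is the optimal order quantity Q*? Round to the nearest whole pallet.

Basic EOQ = √(2·58,000·375/22) = 1,406.155
Backorder adjustment √((H+b)/b) = √((22+301)/301) = 1.0359
Q* = 1,406.155 × 1.0359 ≈ 1,456.64

1,457 pallets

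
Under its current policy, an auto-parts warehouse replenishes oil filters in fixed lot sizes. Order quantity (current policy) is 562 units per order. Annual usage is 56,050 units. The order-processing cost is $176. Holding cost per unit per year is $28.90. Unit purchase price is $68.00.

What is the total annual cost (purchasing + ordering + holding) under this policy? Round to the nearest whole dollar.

Ordering: D/Q × S = 56,050/562 × $176 = $17,553.02
Holding:  Q/2 × H = 562/2 × $28.9 = $8,120.90
Purchase cost = D·C = 56,050 × 68 = $3,811,400.00
Total = $17,553.02 + $8,120.90 + $3,811,400.00 = $3,837,073.92

$3,837,074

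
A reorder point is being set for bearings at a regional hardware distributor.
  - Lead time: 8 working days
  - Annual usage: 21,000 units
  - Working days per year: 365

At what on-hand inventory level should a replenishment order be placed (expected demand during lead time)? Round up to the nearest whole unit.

Daily demand d = 21,000 / 365 = 57.534 units/day
Demand during lead time = 57.534 × 8 = 460.27
Reorder point = 460.27 → round up

461 units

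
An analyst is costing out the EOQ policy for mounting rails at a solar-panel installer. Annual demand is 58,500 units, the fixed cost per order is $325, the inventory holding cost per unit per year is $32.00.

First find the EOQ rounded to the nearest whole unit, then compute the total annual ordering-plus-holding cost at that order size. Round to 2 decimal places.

EOQ = √(2DS/H) = √(2 × 58,500 × 325 / 32)
    = √(1,188,281.25) ≈ 1,090.08 → Q = 1,090 units
Ordering: D/Q × S = 58,500/1,090 × $325 = $17,442.66
Holding:  Q/2 × H = 1,090/2 × $32 = $17,440.00
Total = $17,442.66 + $17,440.00 = $34,882.66

$34,882.66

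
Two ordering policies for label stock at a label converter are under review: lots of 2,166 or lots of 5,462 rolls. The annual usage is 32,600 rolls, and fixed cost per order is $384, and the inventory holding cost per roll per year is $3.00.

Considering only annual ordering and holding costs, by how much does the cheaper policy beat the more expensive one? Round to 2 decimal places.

$1,456.41

Annual cost at Q: ordering D·S/Q plus holding Q·H/2.
TC(2,166) = (32,600/2,166)×384 + (2,166/2)×3 = $9,028.50
TC(5,462) = (32,600/5,462)×384 + (5,462/2)×3 = $10,484.91
Lots of 2,166 are cheaper by $1,456.41.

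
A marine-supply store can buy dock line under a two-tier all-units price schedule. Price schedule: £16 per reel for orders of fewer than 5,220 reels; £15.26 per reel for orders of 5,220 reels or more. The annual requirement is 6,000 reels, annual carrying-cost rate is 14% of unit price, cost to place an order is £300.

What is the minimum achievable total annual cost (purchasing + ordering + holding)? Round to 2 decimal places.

£97,480.83

H₁ = 14%×£16 = £2.2400;  H₂ = 14%×£15.26 = £2.1364
EOQ₁ = √(2×6,000×300/2.2400) = 1,267.73  (< 5,220, feasible at tier 1)
EOQ₂ = √(2×6,000×300/2.1364) = 1,298.11  (< 5,220 → use Q = 5,220 at tier-2 price)
TC(tier 1 (EOQ₁), Q≈1,267.7) = £98,839.72
TC(tier 2, Q≈5,220.0) = £97,480.83
Minimum at tier 2: £97,480.83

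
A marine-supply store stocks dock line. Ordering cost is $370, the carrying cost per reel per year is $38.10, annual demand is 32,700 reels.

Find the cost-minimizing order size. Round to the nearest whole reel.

797 reels

2DS/H = 2·32,700·370/38.1 = 635,118.11
EOQ = √635,118.11 ≈ 796.94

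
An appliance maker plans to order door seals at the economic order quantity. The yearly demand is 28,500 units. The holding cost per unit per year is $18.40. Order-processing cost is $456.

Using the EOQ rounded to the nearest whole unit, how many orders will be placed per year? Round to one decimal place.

24.0 orders per year

2DS/H = 2·28,500·456/18.4 = 1,412,608.70
EOQ = √1,412,608.70 ≈ 1,188.53 → Q = 1,189
Orders per year = D/Q = 28,500 / 1,189 = 23.970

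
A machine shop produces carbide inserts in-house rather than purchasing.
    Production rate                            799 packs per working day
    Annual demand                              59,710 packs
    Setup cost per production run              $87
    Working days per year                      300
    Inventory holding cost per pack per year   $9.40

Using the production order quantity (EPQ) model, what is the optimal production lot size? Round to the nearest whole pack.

Daily demand d = 59,710/300 = 199.033; p = 799; 1 − d/p = 0.75090
EPQ = √(2DS / (H(1 − d/p)))
    = √(2 × 59,710 × 87 / (9.4 × 0.75090)) ≈ 1,213.23

1,213 packs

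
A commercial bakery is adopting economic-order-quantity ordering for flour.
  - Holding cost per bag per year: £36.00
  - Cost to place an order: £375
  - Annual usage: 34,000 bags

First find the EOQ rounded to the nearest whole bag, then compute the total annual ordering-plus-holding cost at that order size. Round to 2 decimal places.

Optimal lot size Q* = (2 × 34,000 × £375 / £36)^½ ≈ 841.63 → Q = 842 bags
Orders/yr = 34,000/842 = 40.380; ordering cost = 40.380 × £375 = £15,142.52
Average inventory = 842/2 = 421; holding cost = 421 × £36 = £15,156.00
Total = £15,142.52 + £15,156.00 = £30,298.52

£30,298.52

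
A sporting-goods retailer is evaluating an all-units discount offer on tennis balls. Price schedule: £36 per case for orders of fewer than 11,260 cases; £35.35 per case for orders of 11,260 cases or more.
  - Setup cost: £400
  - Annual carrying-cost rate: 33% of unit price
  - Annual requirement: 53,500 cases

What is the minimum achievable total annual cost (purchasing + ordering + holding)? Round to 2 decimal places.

H₁ = 33%×£36 = £11.8800;  H₂ = 33%×£35.35 = £11.6655
EOQ₁ = √(2×53,500×400/11.8800) = 1,898.08  (< 11,260, feasible at tier 1)
EOQ₂ = √(2×53,500×400/11.6655) = 1,915.45  (< 11,260 → use Q = 11,260 at tier-2 price)
TC(tier 1 (EOQ₁), Q≈1,898.1) = £1,948,549.15
TC(tier 2, Q≈11,260.0) = £1,958,802.30
Minimum at tier 1 (EOQ₁): £1,948,549.15

£1,948,549.15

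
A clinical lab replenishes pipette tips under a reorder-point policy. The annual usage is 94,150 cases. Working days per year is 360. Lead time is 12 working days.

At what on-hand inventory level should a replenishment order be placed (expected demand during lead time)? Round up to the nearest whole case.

Daily demand d = 94,150 / 360 = 261.528 cases/day
Demand during lead time = 261.528 × 12 = 3,138.33
Reorder point = 3,138.33 → round up

3,139 cases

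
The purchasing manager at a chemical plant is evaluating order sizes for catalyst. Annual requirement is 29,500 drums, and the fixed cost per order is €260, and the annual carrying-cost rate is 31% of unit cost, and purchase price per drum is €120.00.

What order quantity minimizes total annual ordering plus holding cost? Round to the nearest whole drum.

642 drums

H = i·C = 0.31 × €120 = €37.2000 per drum-year
EOQ = √(2DS/H) = √(2 × 29,500 × 260 / 37.2)
    = √(412,365.59) ≈ 642.16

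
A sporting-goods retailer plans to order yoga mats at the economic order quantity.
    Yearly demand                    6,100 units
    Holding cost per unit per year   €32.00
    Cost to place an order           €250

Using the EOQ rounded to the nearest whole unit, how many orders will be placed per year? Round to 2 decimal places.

19.74 orders per year

Q* = √(2·D·S / H) = √(2·6,100·250 / 32) = √95,312.5 ≈ 308.73 → Q = 309
N = D/Q = 6,100/309 ≈ 19.741 orders/yr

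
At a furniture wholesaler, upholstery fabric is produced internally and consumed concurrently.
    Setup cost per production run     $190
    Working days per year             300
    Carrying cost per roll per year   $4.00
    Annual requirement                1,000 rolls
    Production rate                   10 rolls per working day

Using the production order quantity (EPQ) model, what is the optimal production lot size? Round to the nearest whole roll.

d = 1,000/300 = 3.3333 rolls/day;  effective holding cost H(1 − d/p) = 4·(1 − 3.3333/10) = 2.66667
Q* = √(2DS / H_eff) = √(2·1,000·190 / 2.66667) ≈ 377.49

377 rolls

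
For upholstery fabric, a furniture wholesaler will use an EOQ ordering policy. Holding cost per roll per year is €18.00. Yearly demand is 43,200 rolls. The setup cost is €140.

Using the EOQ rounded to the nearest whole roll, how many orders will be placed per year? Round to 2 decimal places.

52.68 orders per year

Optimal lot size Q* = (2 × 43,200 × €140 / €18)^½ ≈ 819.76 → Q = 820
N = D/Q = 43,200/820 ≈ 52.683 orders/yr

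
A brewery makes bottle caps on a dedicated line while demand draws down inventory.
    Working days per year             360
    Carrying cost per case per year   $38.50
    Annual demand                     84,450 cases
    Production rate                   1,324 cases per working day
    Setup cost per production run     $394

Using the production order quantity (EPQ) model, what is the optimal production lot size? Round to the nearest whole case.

1,449 cases

d = 84,450/360 = 234.5833 cases/day;  effective holding cost H(1 − d/p) = 38.5·(1 − 234.5833/1324) = 31.67866
Q* = √(2DS / H_eff) = √(2·84,450·394 / 31.67866) ≈ 1,449.37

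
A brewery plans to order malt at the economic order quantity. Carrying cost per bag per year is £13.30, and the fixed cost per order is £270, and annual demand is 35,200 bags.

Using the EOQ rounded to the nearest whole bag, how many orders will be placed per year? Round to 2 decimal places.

29.46 orders per year

Q* = √(2·D·S / H) = √(2·35,200·270 / 13.3) = √1,429,172.9 ≈ 1,195.48 → Q = 1,195
N = D/Q = 35,200/1,195 ≈ 29.456 orders/yr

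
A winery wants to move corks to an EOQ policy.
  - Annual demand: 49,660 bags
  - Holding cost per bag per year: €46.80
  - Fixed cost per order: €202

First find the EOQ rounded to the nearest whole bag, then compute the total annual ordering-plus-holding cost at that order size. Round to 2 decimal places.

€30,641.99

EOQ = √(2DS/H) = √(2 × 49,660 × 202 / 46.8)
    = √(428,688.89) ≈ 654.74 → Q = 655 bags
Annual ordering cost = (D/Q)·S = (49,660/655) × 202 = €15,314.99
Annual holding cost  = (Q/2)·H = (655/2) × 46.8 = €15,327.00
Total = €15,314.99 + €15,327.00 = €30,641.99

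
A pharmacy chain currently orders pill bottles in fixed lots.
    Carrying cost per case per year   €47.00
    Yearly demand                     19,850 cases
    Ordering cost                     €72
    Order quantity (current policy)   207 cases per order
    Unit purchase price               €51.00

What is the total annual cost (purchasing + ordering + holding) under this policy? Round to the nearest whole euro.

Ordering: D/Q × S = 19,850/207 × €72 = €6,904.35
Holding:  Q/2 × H = 207/2 × €47 = €4,864.50
Purchase cost = D·C = 19,850 × 51 = €1,012,350.00
Total = €6,904.35 + €4,864.50 + €1,012,350.00 = €1,024,118.85

€1,024,119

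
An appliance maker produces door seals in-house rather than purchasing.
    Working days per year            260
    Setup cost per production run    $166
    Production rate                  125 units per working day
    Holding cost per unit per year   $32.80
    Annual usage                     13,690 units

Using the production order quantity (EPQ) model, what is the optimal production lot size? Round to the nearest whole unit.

489 units

d = 13,690/260 = 52.6538 units/day;  effective holding cost H(1 − d/p) = 32.8·(1 − 52.6538/125) = 18.98363
Q* = √(2DS / H_eff) = √(2·13,690·166 / 18.98363) ≈ 489.31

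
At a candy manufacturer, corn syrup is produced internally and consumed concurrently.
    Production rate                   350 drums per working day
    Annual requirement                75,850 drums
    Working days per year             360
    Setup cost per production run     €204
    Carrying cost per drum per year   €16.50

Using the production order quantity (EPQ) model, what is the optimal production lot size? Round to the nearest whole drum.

2,171 drums

d = 75,850/360 = 210.6944 drums/day;  effective holding cost H(1 − d/p) = 16.5·(1 − 210.6944/350) = 6.56726
Q* = √(2DS / H_eff) = √(2·75,850·204 / 6.56726) ≈ 2,170.78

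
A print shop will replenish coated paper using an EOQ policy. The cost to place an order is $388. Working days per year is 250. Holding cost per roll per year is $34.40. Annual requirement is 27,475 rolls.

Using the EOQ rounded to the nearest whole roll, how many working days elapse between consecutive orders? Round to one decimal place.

7.2 days

Optimal lot size Q* = (2 × 27,475 × $388 / $34.4)^½ ≈ 787.26 → Q = 787 rolls
Days between orders = 250 / (D/Q) = 250 / 34.911 ≈ 7.161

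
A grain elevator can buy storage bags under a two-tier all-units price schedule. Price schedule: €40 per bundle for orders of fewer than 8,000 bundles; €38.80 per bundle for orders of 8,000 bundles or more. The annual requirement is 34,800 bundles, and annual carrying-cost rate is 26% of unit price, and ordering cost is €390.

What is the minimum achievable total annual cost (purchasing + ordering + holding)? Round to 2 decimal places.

H₁ = 26%×€40 = €10.4000;  H₂ = 26%×€38.80 = €10.0880
EOQ₁ = √(2×34,800×390/10.4000) = 1,615.55  (< 8,000, feasible at tier 1)
EOQ₂ = √(2×34,800×390/10.0880) = 1,640.34  (< 8,000 → use Q = 8,000 at tier-2 price)
TC(tier 1 (EOQ₁), Q≈1,615.5) = €1,408,801.71
TC(tier 2, Q≈8,000.0) = €1,392,288.50
Minimum at tier 2: €1,392,288.50

€1,392,288.50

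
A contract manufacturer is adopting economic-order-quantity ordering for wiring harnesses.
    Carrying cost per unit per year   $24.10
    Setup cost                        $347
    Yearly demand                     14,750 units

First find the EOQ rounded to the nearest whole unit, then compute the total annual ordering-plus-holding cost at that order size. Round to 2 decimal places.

2DS/H = 2·14,750·347/24.1 = 424,751.04
EOQ = √424,751.04 ≈ 651.73 → Q = 652 units
Ordering: D/Q × S = 14,750/652 × $347 = $7,850.08
Holding:  Q/2 × H = 652/2 × $24.1 = $7,856.60
Total = $7,850.08 + $7,856.60 = $15,706.68

$15,706.68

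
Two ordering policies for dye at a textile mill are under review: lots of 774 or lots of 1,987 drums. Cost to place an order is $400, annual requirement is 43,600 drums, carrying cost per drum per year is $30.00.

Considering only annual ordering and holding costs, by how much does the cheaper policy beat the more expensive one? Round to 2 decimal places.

$4,439.75

TC(Q) = (D/Q)S + (Q/2)H
TC(774) = (43,600/774)×400 + (774/2)×30 = $34,142.30
TC(1,987) = (43,600/1,987)×400 + (1,987/2)×30 = $38,582.05
Cheaper: Q = 774.  Difference = $4,439.75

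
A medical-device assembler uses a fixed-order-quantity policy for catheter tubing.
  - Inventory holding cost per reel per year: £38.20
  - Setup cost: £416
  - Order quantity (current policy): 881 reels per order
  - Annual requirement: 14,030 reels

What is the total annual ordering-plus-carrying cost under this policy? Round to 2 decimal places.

£23,451.94

Annual ordering cost = (D/Q)·S = (14,030/881) × 416 = £6,624.84
Annual holding cost  = (Q/2)·H = (881/2) × 38.2 = £16,827.10
Total = £6,624.84 + £16,827.10 = £23,451.94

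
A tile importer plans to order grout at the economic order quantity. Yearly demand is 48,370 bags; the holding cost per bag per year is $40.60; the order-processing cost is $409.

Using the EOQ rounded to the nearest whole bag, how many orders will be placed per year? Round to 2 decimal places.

49.01 orders per year

2DS/H = 2·48,370·409/40.6 = 974,548.28
EOQ = √974,548.28 ≈ 987.19 → Q = 987
N = D/Q = 48,370/987 ≈ 49.007 orders/yr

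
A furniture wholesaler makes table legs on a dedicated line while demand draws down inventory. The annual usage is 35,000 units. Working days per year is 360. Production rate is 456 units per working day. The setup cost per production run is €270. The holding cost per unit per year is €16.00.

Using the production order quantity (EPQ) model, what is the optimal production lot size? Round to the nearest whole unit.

1,225 units

d = 35,000/360 = 97.2222 units/day;  effective holding cost H(1 − d/p) = 16·(1 − 97.2222/456) = 12.58869
Q* = √(2DS / H_eff) = √(2·35,000·270 / 12.58869) ≈ 1,225.29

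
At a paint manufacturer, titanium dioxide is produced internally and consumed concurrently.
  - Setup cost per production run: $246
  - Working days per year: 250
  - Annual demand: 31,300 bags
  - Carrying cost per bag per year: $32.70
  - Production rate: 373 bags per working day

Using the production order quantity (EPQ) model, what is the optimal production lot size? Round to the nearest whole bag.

Daily demand d = 31,300/250 = 125.200; p = 373; 1 − d/p = 0.66434
EPQ = √(2DS / (H(1 − d/p)))
    = √(2 × 31,300 × 246 / (32.7 × 0.66434)) ≈ 841.95

842 bags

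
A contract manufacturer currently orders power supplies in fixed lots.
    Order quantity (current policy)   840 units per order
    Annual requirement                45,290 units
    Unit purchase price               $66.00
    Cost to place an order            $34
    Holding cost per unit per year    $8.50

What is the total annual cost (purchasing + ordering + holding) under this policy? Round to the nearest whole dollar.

$2,994,543

Annual ordering cost = (D/Q)·S = (45,290/840) × 34 = $1,833.17
Annual holding cost  = (Q/2)·H = (840/2) × 8.5 = $3,570.00
Purchase cost = D·C = 45,290 × 66 = $2,989,140.00
Total = $1,833.17 + $3,570.00 + $2,989,140.00 = $2,994,543.17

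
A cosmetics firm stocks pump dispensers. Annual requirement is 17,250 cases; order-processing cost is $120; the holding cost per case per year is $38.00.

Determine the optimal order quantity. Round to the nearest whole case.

330 cases

Q* = √(2·D·S / H) = √(2·17,250·120 / 38) = √108,947.4 ≈ 330.07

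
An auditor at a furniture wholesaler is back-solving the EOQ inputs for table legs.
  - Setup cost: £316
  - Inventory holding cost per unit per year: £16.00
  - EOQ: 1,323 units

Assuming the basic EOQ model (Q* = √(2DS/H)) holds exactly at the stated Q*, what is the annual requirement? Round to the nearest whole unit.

From Q* = √(2DS/H) ⇒ Q*² = 2DS/H.
D = Q²H / (2S) = 1,323² × 16 / (2 × 316) = 44,312.13

44,312 units per year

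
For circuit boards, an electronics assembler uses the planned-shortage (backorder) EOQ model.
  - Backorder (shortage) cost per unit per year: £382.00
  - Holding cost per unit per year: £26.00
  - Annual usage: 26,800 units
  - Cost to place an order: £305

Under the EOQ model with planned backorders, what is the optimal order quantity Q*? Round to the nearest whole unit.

Basic EOQ = √(2·26,800·305/26) = 792.950
Backorder adjustment √((H+b)/b) = √((26+382)/382) = 1.0335
Q* = 792.950 × 1.0335 ≈ 819.49

819 units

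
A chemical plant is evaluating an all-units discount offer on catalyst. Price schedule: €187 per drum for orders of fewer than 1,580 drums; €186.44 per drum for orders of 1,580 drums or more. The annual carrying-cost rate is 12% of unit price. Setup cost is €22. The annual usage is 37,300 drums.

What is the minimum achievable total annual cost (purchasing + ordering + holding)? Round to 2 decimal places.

€6,972,405.88

H₁ = 12%×€187 = €22.4400;  H₂ = 12%×€186.44 = €22.3728
EOQ₁ = √(2×37,300×22/22.4400) = 270.44  (< 1,580, feasible at tier 1)
EOQ₂ = √(2×37,300×22/22.3728) = 270.84  (< 1,580 → use Q = 1,580 at tier-2 price)
TC(tier 1 (EOQ₁), Q≈270.4) = €6,981,168.65
TC(tier 2, Q≈1,580.0) = €6,972,405.88
Minimum at tier 2: €6,972,405.88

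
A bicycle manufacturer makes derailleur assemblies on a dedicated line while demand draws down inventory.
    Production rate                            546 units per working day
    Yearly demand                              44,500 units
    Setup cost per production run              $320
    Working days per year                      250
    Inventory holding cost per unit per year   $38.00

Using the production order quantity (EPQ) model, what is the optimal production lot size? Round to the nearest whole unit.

1,055 units

d = 44,500/250 = 178.0000 units/day;  effective holding cost H(1 − d/p) = 38·(1 − 178.0000/546) = 25.61172
Q* = √(2DS / H_eff) = √(2·44,500·320 / 25.61172) ≈ 1,054.51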